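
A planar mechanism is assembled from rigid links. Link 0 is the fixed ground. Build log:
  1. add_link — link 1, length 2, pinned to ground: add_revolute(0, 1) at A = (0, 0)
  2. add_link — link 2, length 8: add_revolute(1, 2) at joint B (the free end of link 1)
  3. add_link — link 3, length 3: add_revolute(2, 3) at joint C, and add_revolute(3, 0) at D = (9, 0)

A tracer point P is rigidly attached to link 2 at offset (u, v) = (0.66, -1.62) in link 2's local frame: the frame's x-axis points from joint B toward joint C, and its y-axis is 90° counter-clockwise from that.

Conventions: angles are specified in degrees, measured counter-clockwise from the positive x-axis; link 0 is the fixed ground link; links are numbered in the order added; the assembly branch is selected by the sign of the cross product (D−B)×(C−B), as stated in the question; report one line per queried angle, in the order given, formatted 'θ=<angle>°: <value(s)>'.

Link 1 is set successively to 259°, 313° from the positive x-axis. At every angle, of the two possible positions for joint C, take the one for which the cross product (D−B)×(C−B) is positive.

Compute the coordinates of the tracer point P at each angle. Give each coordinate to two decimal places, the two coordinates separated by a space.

A=(0,0), D=(9.00,0)
θ=259°: B = A + 2.00·(cos259°, sin259°) = (-0.3816, -1.9633)
θ=259°: |BD| = 9.5848
θ=259°: circle(B,8.00) ∩ circle(D,3.00): a=7.6615, h=2.3024
θ=259°:   candidates: C₊=(6.6459,1.8596) cross=22.068; C₋=(7.5891,-2.6475) cross=-22.068
θ=259°:   branch + wants cross > 0 → take C=(6.6459,1.8596) (cross=22.068)
θ=259°: ex = (C−B)/|BC| = (0.8784,0.4779); ey = (-0.4779,0.8784)
θ=259°: P = B + 0.66·ex + -1.62·ey = (0.9723,-3.0709)
θ=313°: B = A + 2.00·(cos313°, sin313°) = (1.3640, -1.4627)
θ=313°: |BD| = 7.7748
θ=313°: circle(B,8.00) ∩ circle(D,3.00): a=7.4245, h=2.9795
θ=313°:   candidates: C₊=(8.0954,2.8604) cross=23.165; C₋=(9.2164,-2.9922) cross=-23.165
θ=313°:   branch + wants cross > 0 → take C=(8.0954,2.8604) (cross=23.165)
θ=313°: ex = (C−B)/|BC| = (0.8414,0.5404); ey = (-0.5404,0.8414)
θ=313°: P = B + 0.66·ex + -1.62·ey = (2.7948,-2.4692)

θ=259°: 0.97 -3.07
θ=313°: 2.79 -2.47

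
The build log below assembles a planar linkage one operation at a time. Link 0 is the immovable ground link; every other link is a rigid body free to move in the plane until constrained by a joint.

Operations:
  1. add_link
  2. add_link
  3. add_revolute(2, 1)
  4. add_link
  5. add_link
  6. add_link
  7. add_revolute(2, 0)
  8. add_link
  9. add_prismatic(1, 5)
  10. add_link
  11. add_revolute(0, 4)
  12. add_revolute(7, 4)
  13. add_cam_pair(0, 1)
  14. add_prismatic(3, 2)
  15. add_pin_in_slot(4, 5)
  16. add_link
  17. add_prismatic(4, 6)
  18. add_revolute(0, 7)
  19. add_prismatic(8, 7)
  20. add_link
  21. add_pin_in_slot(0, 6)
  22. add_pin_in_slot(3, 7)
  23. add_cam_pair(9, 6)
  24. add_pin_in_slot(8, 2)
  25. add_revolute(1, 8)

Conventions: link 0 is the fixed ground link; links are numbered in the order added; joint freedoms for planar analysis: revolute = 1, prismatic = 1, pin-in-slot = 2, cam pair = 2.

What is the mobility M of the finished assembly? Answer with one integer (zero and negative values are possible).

ground; <1,0,0>
#1 <2,0,0>
#2 <3,0,0>
R:2↔1 J1 <3,1,0>
#3 <4,1,0>
#4 <5,1,0>
#5 <6,1,0>
R:2↔0 J1 <6,2,0>
#6 <7,2,0>
P:1↔5 J1 <7,3,0>
#7 <8,3,0>
R:0↔4 J1 <8,4,0>
R:7↔4 J1 <8,5,0>
C:0↔1 J2 <8,5,1>
P:3↔2 J1 <8,6,1>
PS:4↔5 J2 <8,6,2>
#8 <9,6,2>
P:4↔6 J1 <9,7,2>
R:0↔7 J1 <9,8,2>
P:8↔7 J1 <9,9,2>
#9 <10,9,2>
PS:0↔6 J2 <10,9,3>
PS:3↔7 J2 <10,9,4>
C:9↔6 J2 <10,9,5>
PS:8↔2 J2 <10,9,6>
R:1↔8 J1 <10,10,6>
3×9 − 2×10 − 1×6 = 1

M = 1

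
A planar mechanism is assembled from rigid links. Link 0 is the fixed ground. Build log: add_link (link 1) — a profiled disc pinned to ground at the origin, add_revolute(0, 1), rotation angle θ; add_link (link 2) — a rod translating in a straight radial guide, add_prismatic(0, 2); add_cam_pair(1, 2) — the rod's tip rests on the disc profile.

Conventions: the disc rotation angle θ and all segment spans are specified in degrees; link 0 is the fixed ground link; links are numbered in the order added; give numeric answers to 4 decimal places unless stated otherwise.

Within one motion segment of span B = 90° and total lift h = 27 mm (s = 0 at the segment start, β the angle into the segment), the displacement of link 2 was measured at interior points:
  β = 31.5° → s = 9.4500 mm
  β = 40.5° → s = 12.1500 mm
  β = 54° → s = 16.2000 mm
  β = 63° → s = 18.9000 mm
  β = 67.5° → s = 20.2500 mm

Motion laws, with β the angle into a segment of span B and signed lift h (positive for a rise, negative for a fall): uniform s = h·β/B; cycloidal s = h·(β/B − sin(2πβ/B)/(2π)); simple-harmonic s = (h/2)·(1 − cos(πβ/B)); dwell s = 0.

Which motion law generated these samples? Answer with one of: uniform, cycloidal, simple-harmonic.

candidates at β/B = r: uniform s = h·r (linear in β); cycloidal s = h·(r − sin(2πr)/(2π)); simple-harmonic s = (h/2)(1 − cos(πr))
β=31.5°: printed 9.4500 | uniform 9.4500, cycloidal 5.9735, simple-harmonic 7.3711
β=40.5°: printed 12.1500 | uniform 12.1500, cycloidal 10.8221, simple-harmonic 11.3881
β=54°: printed 16.2000 | uniform 16.2000, cycloidal 18.7258, simple-harmonic 17.6717
β=63°: printed 18.9000 | uniform 18.9000, cycloidal 22.9869, simple-harmonic 21.4351
β=67.5°: printed 20.2500 | uniform 20.2500, cycloidal 24.5472, simple-harmonic 23.0459
only one law matches every sample → uniform

uniform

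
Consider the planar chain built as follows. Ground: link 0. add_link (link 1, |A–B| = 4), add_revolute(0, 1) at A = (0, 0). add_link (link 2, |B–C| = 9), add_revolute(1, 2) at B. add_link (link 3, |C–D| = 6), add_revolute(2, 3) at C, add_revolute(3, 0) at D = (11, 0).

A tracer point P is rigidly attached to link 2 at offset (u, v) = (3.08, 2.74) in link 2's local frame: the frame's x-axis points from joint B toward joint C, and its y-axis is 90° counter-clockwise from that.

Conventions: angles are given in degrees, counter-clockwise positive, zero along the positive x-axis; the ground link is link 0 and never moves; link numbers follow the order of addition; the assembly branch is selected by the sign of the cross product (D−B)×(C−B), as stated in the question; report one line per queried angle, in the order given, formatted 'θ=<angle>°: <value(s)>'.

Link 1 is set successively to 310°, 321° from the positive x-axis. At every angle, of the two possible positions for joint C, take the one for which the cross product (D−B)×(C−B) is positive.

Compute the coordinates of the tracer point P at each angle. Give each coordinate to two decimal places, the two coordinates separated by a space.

A=(0,0), D=(11.00,0)
θ=310°: B = A + 4.00·(cos310°, sin310°) = (2.5712, -3.0642)
θ=310°: |BD| = 8.9685
θ=310°: circle(B,9.00) ∩ circle(D,6.00): a=6.9930, h=5.6655
θ=310°:   candidates: C₊=(7.2077,4.6496) cross=50.811; C₋=(11.0790,-5.9995) cross=-50.811
θ=310°:   branch + wants cross > 0 → take C=(7.2077,4.6496) (cross=50.811)
θ=310°: ex = (C−B)/|BC| = (0.5152,0.8571); ey = (-0.8571,0.5152)
θ=310°: P = B + 3.08·ex + 2.74·ey = (1.8095,0.9872)
θ=321°: B = A + 4.00·(cos321°, sin321°) = (3.1086, -2.5173)
θ=321°: |BD| = 8.2832
θ=321°: circle(B,9.00) ∩ circle(D,6.00): a=6.8579, h=5.8283
θ=321°:   candidates: C₊=(7.8709,5.1195) cross=48.277; C₋=(11.4134,-5.9857) cross=-48.277
θ=321°:   branch + wants cross > 0 → take C=(7.8709,5.1195) (cross=48.277)
θ=321°: ex = (C−B)/|BC| = (0.5292,0.8485); ey = (-0.8485,0.5292)
θ=321°: P = B + 3.08·ex + 2.74·ey = (2.4134,1.5461)

θ=310°: 1.81 0.99
θ=321°: 2.41 1.55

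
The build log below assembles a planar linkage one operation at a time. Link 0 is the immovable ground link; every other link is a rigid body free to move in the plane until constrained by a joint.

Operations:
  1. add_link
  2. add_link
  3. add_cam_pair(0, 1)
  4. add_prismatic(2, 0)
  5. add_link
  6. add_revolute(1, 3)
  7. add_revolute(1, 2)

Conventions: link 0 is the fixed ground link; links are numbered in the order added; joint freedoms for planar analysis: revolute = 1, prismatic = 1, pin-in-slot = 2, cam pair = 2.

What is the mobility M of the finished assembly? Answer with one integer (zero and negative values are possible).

ground; <1,0,0>
#1 <2,0,0>
#2 <3,0,0>
C:0↔1 J2 <3,0,1>
P:2↔0 J1 <3,1,1>
#3 <4,1,1>
R:1↔3 J1 <4,2,1>
R:1↔2 J1 <4,3,1>
3×3 − 2×3 − 1×1 = 2

M = 2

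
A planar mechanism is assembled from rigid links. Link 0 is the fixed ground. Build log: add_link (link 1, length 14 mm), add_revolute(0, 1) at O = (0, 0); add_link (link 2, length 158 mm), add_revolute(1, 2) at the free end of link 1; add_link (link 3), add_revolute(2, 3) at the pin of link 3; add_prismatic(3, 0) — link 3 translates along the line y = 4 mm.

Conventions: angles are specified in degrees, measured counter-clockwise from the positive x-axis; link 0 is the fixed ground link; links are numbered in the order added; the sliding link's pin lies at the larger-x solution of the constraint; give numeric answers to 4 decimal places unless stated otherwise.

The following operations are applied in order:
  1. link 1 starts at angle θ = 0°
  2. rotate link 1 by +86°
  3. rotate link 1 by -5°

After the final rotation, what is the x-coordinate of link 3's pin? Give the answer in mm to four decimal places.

geometry: r = 14 mm, L = 158 mm, e = 4 mm; θ starts at 0°
rotate link 1 by +86°: θ ← 0° +86° = 86°
rotate link 1 by -5°: θ ← 86° -5° = 81°
crank pin P = (r cos θ, r sin θ) = (2.190083, 13.827637)
h = r sin θ − e = 13.827637 − 4 = 9.827637
x = r cos θ + √(L² − h²) = 2.190083 + 157.694063 = 159.884146

159.8841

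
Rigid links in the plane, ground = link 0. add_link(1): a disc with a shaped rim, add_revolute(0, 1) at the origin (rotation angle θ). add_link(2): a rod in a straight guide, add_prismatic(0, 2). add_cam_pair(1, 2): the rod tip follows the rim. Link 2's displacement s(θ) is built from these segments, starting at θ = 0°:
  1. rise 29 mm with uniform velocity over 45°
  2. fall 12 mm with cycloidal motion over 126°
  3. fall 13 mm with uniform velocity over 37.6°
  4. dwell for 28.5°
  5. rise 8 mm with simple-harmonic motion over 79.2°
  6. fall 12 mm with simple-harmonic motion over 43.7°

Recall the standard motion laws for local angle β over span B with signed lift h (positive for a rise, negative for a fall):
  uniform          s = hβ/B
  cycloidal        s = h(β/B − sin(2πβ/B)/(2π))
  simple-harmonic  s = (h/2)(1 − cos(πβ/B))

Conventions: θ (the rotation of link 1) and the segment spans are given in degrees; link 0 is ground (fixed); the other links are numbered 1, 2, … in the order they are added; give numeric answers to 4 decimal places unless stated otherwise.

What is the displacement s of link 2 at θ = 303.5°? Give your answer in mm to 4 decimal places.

segment 1 (0° to 45°, uniform, h = 29) is passed completely: s = 0.0000 + (29) = 29.0000
segment 2 (45° to 171°, cycloidal, h = -12) is passed completely: s = 29.0000 + (-12) = 17.0000
segment 3 (171° to 208.6°, uniform, h = -13) is passed completely: s = 17.0000 + (-13) = 4.0000
segment 4 (208.6° to 237.1°, dwell): s unchanged at 4.0000
θ = 303.5° falls in segment 5 (237.1° to 316.3°, simple-harmonic, h = 8): β = 303.5 − 237.1 = 66.4°, B = 79.2°; Δs = 8/2·(1 − cos(π·0.8384)) = 7.4954; s = 4.0000 + 7.4954 = 11.4954

11.4954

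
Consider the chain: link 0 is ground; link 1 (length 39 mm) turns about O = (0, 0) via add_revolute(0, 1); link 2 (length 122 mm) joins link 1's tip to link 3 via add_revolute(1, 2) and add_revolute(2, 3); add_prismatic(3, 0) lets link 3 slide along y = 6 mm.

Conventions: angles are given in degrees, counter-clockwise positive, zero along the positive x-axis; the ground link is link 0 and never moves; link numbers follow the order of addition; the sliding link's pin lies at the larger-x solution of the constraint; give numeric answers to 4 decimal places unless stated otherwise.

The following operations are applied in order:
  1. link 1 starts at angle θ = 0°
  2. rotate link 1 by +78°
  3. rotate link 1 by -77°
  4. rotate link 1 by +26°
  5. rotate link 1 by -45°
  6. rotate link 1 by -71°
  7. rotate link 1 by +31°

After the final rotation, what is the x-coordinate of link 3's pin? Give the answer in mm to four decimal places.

geometry: r = 39 mm, L = 122 mm, e = 6 mm; θ starts at 0°
rotate link 1 by +78°: θ ← 0° +78° = 78°
rotate link 1 by -77°: θ ← 78° -77° = 1°
rotate link 1 by +26°: θ ← 1° +26° = 27°
rotate link 1 by -45°: θ ← 27° -45° = -18°
rotate link 1 by -71°: θ ← -18° -71° = -89°
rotate link 1 by +31°: θ ← -89° +31° = -58°
crank pin P = (r cos θ, r sin θ) = (20.666851, -33.073876)
h = r sin θ − e = -33.073876 − 6 = -39.073876
x = r cos θ + √(L² − h²) = 20.666851 + 115.573493 = 136.240344

136.2403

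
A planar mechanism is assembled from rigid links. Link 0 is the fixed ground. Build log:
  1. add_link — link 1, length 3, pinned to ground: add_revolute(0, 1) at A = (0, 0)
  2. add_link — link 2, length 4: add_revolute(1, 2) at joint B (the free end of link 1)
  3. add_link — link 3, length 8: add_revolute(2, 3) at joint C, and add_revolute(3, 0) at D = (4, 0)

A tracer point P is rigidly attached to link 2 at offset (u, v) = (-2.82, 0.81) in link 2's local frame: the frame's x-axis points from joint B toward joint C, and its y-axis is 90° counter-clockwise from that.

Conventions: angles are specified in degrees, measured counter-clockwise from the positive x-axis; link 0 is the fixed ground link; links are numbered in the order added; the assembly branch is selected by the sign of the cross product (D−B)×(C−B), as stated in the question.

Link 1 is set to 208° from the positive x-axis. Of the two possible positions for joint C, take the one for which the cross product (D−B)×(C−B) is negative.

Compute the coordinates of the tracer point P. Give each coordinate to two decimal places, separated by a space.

A=(0,0), D=(4.00,0)
B = A + 3.00·(cos208°, sin208°) = (-2.6488, -1.4084)
|BD| = 6.7964
circle(B,4.00) ∩ circle(D,8.00): a=-0.1331, h=3.9978
  candidates: C₊=(-3.6075,2.4750) cross=27.170; C₋=(-1.9506,-5.3470) cross=-27.170
  branch - wants cross < 0 → take C=(-1.9506,-5.3470) (cross=-27.170)
ex = (C−B)/|BC| = (0.1746,-0.9846); ey = (0.9846,0.1746)
P = B + -2.82·ex + 0.81·ey = (-2.3435,1.5097)

-2.34 1.51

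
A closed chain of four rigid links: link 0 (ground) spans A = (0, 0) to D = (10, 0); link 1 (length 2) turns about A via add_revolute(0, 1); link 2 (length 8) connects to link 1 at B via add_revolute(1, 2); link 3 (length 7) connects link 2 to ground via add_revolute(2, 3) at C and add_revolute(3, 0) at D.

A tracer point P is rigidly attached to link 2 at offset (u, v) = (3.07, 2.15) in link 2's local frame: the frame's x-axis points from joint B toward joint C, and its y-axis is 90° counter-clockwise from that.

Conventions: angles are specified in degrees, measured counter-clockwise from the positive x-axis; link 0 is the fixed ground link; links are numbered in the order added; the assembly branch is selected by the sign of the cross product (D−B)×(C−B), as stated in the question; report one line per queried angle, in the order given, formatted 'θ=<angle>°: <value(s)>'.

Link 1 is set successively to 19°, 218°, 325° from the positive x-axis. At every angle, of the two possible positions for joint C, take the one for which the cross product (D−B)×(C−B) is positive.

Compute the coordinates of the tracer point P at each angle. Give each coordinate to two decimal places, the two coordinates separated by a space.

A=(0,0), D=(10.00,0)
θ=19°: B = A + 2.00·(cos19°, sin19°) = (1.8910, 0.6511)
θ=19°: |BD| = 8.1351
θ=19°: circle(B,8.00) ∩ circle(D,7.00): a=4.9895, h=6.2534
θ=19°:   candidates: C₊=(7.3650,6.4851) cross=50.872; C₋=(6.3640,-5.9816) cross=-50.872
θ=19°:   branch + wants cross > 0 → take C=(7.3650,6.4851) (cross=50.872)
θ=19°: ex = (C−B)/|BC| = (0.6842,0.7292); ey = (-0.7292,0.6842)
θ=19°: P = B + 3.07·ex + 2.15·ey = (2.4238,4.3611)
θ=218°: B = A + 2.00·(cos218°, sin218°) = (-1.5760, -1.2313)
θ=218°: |BD| = 11.6413
θ=218°: circle(B,8.00) ∩ circle(D,7.00): a=6.4649, h=4.7122
θ=218°:   candidates: C₊=(4.3542,4.1382) cross=54.856; C₋=(5.3510,-5.2333) cross=-54.856
θ=218°:   branch + wants cross > 0 → take C=(4.3542,4.1382) (cross=54.856)
θ=218°: ex = (C−B)/|BC| = (0.7413,0.6712); ey = (-0.6712,0.7413)
θ=218°: P = B + 3.07·ex + 2.15·ey = (-0.7434,2.4230)
θ=325°: B = A + 2.00·(cos325°, sin325°) = (1.6383, -1.1472)
θ=325°: |BD| = 8.4400
θ=325°: circle(B,8.00) ∩ circle(D,7.00): a=5.1086, h=6.1564
θ=325°:   candidates: C₊=(5.8628,5.6465) cross=51.961; C₋=(7.5363,-6.5521) cross=-51.961
θ=325°:   branch + wants cross > 0 → take C=(5.8628,5.6465) (cross=51.961)
θ=325°: ex = (C−B)/|BC| = (0.5281,0.8492); ey = (-0.8492,0.5281)
θ=325°: P = B + 3.07·ex + 2.15·ey = (1.4336,2.5952)

θ=19°: 2.42 4.36
θ=218°: -0.74 2.42
θ=325°: 1.43 2.60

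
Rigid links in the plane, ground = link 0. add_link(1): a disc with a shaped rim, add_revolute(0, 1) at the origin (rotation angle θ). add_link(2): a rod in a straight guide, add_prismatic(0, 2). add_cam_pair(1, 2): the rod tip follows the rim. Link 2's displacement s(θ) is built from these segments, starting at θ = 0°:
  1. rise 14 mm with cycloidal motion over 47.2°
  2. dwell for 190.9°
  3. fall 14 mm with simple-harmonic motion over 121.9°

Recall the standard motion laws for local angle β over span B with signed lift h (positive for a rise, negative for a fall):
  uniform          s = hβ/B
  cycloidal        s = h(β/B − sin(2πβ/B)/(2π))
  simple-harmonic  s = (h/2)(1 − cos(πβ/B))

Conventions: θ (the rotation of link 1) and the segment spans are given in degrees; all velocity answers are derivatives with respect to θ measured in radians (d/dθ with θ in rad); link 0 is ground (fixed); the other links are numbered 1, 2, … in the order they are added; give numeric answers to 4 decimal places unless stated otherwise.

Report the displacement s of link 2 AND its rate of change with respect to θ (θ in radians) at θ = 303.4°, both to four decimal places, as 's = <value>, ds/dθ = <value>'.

segment 1 (0° to 47.2°, cycloidal, h = 14) is passed completely: s = 0.0000 + (14) = 14.0000
segment 2 (47.2° to 238.1°, dwell): s unchanged at 14.0000
θ = 303.4° falls in segment 3 (238.1° to 360°, simple-harmonic, h = -14): β = 303.4 − 238.1 = 65.3°, B = 121.9°; Δs = -14/2·(1 − cos(π·0.5357)) = -7.7831; s = 14.0000 − 7.7831 = 6.2169
velocity in seg [238.1°–360°] (simple-harmonic), θ in radians: β = 65.3° = 1.1397 rad, B = 121.9° = 2.1276 rad; ds/dθ = (πh/(2B)) sin(πβ/B) = (π·(-14)/(2·2.1276)) sin(π·0.5357) = -10.271455 mm/rad

s = 6.2169, ds/dθ = -10.2715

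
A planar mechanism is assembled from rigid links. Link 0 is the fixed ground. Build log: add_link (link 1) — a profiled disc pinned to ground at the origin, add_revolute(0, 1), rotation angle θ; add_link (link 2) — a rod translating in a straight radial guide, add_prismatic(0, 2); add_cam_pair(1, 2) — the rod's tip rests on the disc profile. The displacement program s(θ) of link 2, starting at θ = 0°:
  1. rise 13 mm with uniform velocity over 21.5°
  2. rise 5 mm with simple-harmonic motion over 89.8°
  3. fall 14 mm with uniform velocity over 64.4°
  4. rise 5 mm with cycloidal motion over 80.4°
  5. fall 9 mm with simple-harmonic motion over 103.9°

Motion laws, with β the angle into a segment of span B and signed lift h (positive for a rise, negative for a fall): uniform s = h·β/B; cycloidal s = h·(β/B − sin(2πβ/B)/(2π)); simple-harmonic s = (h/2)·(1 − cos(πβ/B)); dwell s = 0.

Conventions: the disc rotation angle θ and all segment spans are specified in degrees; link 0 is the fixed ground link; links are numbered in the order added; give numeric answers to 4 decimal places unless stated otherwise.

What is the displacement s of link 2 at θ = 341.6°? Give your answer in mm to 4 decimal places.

seg 1 [0°–21.5°] uniform, h=13: full span → s += 13 → s = 13.0000
seg 2 [21.5°–111.3°] simple-harmonic, h=5: full span → s += 5 → s = 18.0000
seg 3 [111.3°–175.7°] uniform, h=-14: full span → s += -14 → s = 4.0000
seg 4 [175.7°–256.1°] cycloidal, h=5: full span → s += 5 → s = 9.0000
seg 5 [256.1°–360°] simple-harmonic, h=-9: θ=341.6° here. β=85.5, B=103.9. -9/2·(1 − cos(π·0.8229)) = -8.3213 → s = 0.6787

0.6787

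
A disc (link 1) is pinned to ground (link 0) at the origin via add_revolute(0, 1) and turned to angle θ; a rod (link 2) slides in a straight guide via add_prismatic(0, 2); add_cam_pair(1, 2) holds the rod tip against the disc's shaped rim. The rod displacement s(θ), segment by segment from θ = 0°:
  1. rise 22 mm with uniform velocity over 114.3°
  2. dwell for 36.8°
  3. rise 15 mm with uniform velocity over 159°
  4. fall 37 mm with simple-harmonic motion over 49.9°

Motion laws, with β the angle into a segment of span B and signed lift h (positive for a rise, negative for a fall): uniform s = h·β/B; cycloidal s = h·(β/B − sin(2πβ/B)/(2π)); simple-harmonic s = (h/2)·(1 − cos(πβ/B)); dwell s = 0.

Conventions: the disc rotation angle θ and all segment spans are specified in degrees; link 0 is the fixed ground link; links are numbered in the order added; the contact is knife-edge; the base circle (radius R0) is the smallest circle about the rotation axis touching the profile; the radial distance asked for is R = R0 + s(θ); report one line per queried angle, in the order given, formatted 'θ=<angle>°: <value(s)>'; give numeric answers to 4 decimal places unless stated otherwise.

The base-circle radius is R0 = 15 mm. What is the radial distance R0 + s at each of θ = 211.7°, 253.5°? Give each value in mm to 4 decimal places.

segment 1 (0° to 114.3°, uniform, h = 22) is passed completely: s = 0.0000 + (22) = 22.0000
segment 2 (114.3° to 151.1°, dwell): s unchanged at 22.0000
θ = 211.7° falls in segment 3 (151.1° to 310.1°, uniform, h = 15): β = 211.7 − 151.1 = 60.6°, B = 159°; Δs = 15·60.6/159 = 5.7170; s = 22.0000 + 5.7170 = 27.7170
θ = 253.5° falls in segment 3 (151.1° to 310.1°, uniform, h = 15): β = 253.5 − 151.1 = 102.4°, B = 159°; Δs = 15·102.4/159 = 9.6604; s = 22.0000 + 9.6604 = 31.6604
θ=211.7°: R = R0 + s = 15 + 27.7170 = 42.7170
θ=253.5°: R = R0 + s = 15 + 31.6604 = 46.6604

θ=211.7°: 42.7170
θ=253.5°: 46.6604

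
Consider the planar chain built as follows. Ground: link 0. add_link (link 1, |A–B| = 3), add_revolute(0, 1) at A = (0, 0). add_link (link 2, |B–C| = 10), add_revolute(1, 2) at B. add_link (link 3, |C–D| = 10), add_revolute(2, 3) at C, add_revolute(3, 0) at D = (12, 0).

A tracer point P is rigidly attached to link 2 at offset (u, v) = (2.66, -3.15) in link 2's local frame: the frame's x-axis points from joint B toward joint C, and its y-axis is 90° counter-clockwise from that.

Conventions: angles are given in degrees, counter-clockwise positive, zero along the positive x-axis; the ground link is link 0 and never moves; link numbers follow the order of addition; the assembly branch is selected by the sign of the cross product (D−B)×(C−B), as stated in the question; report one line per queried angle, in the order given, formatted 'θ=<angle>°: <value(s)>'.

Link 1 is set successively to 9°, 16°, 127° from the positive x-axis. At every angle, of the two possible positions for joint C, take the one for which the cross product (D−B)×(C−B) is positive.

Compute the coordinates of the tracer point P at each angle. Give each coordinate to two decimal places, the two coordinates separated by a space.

A=(0,0), D=(12.00,0)
θ=9°: B = A + 3.00·(cos9°, sin9°) = (2.9631, 0.4693)
θ=9°: |BD| = 9.0491
θ=9°: circle(B,10.00) ∩ circle(D,10.00): a=4.5246, h=8.9179
θ=9°:   candidates: C₊=(7.9440,9.1405) cross=80.699; C₋=(7.0190,-8.6712) cross=-80.699
θ=9°:   branch + wants cross > 0 → take C=(7.9440,9.1405) (cross=80.699)
θ=9°: ex = (C−B)/|BC| = (0.4981,0.8671); ey = (-0.8671,0.4981)
θ=9°: P = B + 2.66·ex + -3.15·ey = (7.0194,1.2068)
θ=16°: B = A + 3.00·(cos16°, sin16°) = (2.8838, 0.8269)
θ=16°: |BD| = 9.1536
θ=16°: circle(B,10.00) ∩ circle(D,10.00): a=4.5768, h=8.8912
θ=16°:   candidates: C₊=(8.2451,9.2683) cross=81.386; C₋=(6.6387,-8.4413) cross=-81.386
θ=16°:   branch + wants cross > 0 → take C=(8.2451,9.2683) (cross=81.386)
θ=16°: ex = (C−B)/|BC| = (0.5361,0.8441); ey = (-0.8441,0.5361)
θ=16°: P = B + 2.66·ex + -3.15·ey = (6.9689,1.3835)
θ=127°: B = A + 3.00·(cos127°, sin127°) = (-1.8054, 2.3959)
θ=127°: |BD| = 14.0118
θ=127°: circle(B,10.00) ∩ circle(D,10.00): a=7.0059, h=7.1356
θ=127°:   candidates: C₊=(6.3174,8.2285) cross=99.983; C₋=(3.8771,-5.8326) cross=-99.983
θ=127°:   branch + wants cross > 0 → take C=(6.3174,8.2285) (cross=99.983)
θ=127°: ex = (C−B)/|BC| = (0.8123,0.5833); ey = (-0.5833,0.8123)
θ=127°: P = B + 2.66·ex + -3.15·ey = (2.1925,1.3887)

θ=9°: 7.02 1.21
θ=16°: 6.97 1.38
θ=127°: 2.19 1.39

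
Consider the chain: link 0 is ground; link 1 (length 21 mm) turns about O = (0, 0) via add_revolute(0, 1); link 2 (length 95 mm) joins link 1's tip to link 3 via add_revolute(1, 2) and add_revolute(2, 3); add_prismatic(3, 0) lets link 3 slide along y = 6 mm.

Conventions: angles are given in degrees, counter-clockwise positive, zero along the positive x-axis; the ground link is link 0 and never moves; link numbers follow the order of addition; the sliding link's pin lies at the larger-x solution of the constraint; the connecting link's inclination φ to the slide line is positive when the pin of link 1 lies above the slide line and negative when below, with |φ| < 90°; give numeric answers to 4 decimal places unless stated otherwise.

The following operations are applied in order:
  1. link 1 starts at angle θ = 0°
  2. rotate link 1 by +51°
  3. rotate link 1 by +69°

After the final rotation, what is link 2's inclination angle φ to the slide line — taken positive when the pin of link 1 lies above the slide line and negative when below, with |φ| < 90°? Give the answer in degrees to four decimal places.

geometry: r = 21 mm, L = 95 mm, e = 6 mm; θ starts at 0°
rotate link 1 by +51°: θ ← 0° +51° = 51°
rotate link 1 by +69°: θ ← 51° +69° = 120°
h = r sin θ − e = 18.186533 − 6 = 12.186533
sin φ = h / L = 12.186533 / 95 = 0.12827930
φ = arcsin(0.12827930) = 7.370171°

7.3702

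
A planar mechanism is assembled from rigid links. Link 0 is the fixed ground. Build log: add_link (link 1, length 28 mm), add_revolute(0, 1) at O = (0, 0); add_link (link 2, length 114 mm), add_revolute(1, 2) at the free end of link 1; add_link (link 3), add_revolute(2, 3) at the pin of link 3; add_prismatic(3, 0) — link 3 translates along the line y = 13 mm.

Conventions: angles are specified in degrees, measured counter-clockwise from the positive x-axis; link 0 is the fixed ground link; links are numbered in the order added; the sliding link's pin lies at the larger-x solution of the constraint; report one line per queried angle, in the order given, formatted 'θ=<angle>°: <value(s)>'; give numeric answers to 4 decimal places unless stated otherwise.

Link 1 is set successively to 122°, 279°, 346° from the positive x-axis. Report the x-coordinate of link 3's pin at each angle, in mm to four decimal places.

geometry: r = 28 mm, L = 114 mm, e = 13 mm
θ=122°: crank pin P = (r cos θ, r sin θ) = (-14.837739, 23.745347)
θ=122°: h = r sin θ − e = 23.745347 − 13 = 10.745347
θ=122°: x = r cos θ + √(L² − h²) = -14.837739 + 113.492456 = 98.654716
θ=279°: crank pin P = (r cos θ, r sin θ) = (4.380165, -27.655274)
θ=279°: h = r sin θ − e = -27.655274 − 13 = -40.655274
θ=279°: x = r cos θ + √(L² − h²) = 4.380165 + 106.504219 = 110.884384
θ=346°: crank pin P = (r cos θ, r sin θ) = (27.168280, -6.773813)
θ=346°: h = r sin θ − e = -6.773813 − 13 = -19.773813
θ=346°: x = r cos θ + √(L² − h²) = 27.168280 + 112.271975 = 139.440255

θ=122°: 98.6547
θ=279°: 110.8844
θ=346°: 139.4403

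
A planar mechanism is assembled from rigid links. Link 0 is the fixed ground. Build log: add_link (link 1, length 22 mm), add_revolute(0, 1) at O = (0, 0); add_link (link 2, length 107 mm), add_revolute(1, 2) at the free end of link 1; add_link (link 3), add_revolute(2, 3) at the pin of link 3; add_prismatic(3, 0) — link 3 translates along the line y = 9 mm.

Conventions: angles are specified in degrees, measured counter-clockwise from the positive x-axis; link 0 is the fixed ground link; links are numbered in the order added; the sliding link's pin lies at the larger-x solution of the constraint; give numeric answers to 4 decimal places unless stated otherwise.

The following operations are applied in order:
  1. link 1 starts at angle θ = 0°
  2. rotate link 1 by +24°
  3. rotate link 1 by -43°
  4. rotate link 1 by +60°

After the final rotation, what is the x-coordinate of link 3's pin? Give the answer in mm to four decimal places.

geometry: r = 22 mm, L = 107 mm, e = 9 mm; θ starts at 0°
rotate link 1 by +24°: θ ← 0° +24° = 24°
rotate link 1 by -43°: θ ← 24° -43° = -19°
rotate link 1 by +60°: θ ← -19° +60° = 41°
crank pin P = (r cos θ, r sin θ) = (16.603611, 14.433299)
h = r sin θ − e = 14.433299 − 9 = 5.433299
x = r cos θ + √(L² − h²) = 16.603611 + 106.861964 = 123.465574

123.4656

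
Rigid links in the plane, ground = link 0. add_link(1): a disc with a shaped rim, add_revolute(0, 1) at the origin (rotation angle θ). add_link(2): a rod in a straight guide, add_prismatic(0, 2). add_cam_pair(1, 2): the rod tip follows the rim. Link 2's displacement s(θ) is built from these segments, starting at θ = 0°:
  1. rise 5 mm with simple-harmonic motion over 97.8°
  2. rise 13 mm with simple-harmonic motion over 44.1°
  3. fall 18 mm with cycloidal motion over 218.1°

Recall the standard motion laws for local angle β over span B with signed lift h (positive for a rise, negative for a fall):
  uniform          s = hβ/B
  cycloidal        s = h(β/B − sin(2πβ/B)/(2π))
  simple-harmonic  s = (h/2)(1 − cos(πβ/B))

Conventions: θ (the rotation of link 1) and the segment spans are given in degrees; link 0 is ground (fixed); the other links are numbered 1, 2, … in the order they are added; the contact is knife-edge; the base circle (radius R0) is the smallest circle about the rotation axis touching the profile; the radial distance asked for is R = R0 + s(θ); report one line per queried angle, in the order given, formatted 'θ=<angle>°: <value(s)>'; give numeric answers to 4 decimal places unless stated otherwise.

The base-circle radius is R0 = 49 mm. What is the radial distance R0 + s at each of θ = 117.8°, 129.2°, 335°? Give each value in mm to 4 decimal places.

segment 1 (0° to 97.8°, simple-harmonic, h = 5) is passed completely: s = 0.0000 + (5) = 5.0000
θ = 117.8° falls in segment 2 (97.8° to 141.9°, simple-harmonic, h = 13): β = 117.8 − 97.8 = 20°, B = 44.1°; Δs = 13/2·(1 − cos(π·0.4535)) = 5.5541; s = 5.0000 + 5.5541 = 10.5541
θ = 129.2° falls in segment 2 (97.8° to 141.9°, simple-harmonic, h = 13): β = 129.2 − 97.8 = 31.4°, B = 44.1°; Δs = 13/2·(1 − cos(π·0.7120)) = 10.5164; s = 5.0000 + 10.5164 = 15.5164
segment 2 (97.8° to 141.9°, simple-harmonic, h = 13) is passed completely: s = 5.0000 + (13) = 18.0000
θ = 335° falls in segment 3 (141.9° to 360°, cycloidal, h = -18): β = 335 − 141.9 = 193.1°, B = 218.1°; Δs = -18·(0.8854 − sin(2π·0.8854)/(2π)) = -17.8262; s = 18.0000 − 17.8262 = 0.1738
θ=117.8°: R = R0 + s = 49 + 10.5541 = 59.5541
θ=129.2°: R = R0 + s = 49 + 15.5164 = 64.5164
θ=335°: R = R0 + s = 49 + 0.1738 = 49.1738

θ=117.8°: 59.5541
θ=129.2°: 64.5164
θ=335°: 49.1738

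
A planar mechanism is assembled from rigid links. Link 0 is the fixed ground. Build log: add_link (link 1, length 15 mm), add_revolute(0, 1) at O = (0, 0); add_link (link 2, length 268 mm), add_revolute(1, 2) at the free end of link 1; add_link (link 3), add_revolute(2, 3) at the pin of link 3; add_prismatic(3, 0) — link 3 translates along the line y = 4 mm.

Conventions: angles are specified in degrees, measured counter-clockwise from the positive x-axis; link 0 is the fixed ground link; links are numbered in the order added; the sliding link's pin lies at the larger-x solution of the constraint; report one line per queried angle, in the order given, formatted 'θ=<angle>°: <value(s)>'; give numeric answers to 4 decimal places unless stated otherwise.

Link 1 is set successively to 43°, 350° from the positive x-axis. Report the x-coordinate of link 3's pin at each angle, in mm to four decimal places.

geometry: r = 15 mm, L = 268 mm, e = 4 mm
θ=43°: crank pin P = (r cos θ, r sin θ) = (10.970306, 10.229975)
θ=43°: h = r sin θ − e = 10.229975 − 4 = 6.229975
θ=43°: x = r cos θ + √(L² − h²) = 10.970306 + 267.927579 = 278.897884
θ=350°: crank pin P = (r cos θ, r sin θ) = (14.772116, -2.604723)
θ=350°: h = r sin θ − e = -2.604723 − 4 = -6.604723
θ=350°: x = r cos θ + √(L² − h²) = 14.772116 + 267.918603 = 282.690719

θ=43°: 278.8979
θ=350°: 282.6907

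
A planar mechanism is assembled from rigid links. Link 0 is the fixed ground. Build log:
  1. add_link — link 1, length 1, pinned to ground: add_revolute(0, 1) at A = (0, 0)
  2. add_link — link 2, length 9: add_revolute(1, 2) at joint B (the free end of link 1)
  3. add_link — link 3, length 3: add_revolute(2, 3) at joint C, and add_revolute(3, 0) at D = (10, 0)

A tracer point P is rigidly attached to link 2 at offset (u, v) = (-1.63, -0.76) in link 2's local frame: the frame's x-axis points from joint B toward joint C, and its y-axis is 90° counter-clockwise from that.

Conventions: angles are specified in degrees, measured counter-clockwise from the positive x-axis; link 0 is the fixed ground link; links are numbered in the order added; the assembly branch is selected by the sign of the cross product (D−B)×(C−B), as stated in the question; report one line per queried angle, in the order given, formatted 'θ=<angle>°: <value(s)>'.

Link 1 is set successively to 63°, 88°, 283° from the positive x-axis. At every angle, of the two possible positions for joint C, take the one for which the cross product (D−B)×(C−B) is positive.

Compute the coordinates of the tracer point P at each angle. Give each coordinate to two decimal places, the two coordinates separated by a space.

A=(0,0), D=(10.00,0)
θ=63°: B = A + 1.00·(cos63°, sin63°) = (0.4540, 0.8910)
θ=63°: |BD| = 9.5875
θ=63°: circle(B,9.00) ∩ circle(D,3.00): a=8.5486, h=2.8144
θ=63°:   candidates: C₊=(9.2272,2.8988) cross=26.983; C₋=(8.7041,-2.7057) cross=-26.983
θ=63°:   branch + wants cross > 0 → take C=(9.2272,2.8988) (cross=26.983)
θ=63°: ex = (C−B)/|BC| = (0.9748,0.2231); ey = (-0.2231,0.9748)
θ=63°: P = B + -1.63·ex + -0.76·ey = (-0.9654,-0.2135)
θ=88°: B = A + 1.00·(cos88°, sin88°) = (0.0349, 0.9994)
θ=88°: |BD| = 10.0151
θ=88°: circle(B,9.00) ∩ circle(D,3.00): a=8.6021, h=2.6464
θ=88°:   candidates: C₊=(8.8582,2.7742) cross=26.504; C₋=(8.3300,-2.4922) cross=-26.504
θ=88°:   branch + wants cross > 0 → take C=(8.8582,2.7742) (cross=26.504)
θ=88°: ex = (C−B)/|BC| = (0.9804,0.1972); ey = (-0.1972,0.9804)
θ=88°: P = B + -1.63·ex + -0.76·ey = (-1.4132,-0.0671)
θ=283°: B = A + 1.00·(cos283°, sin283°) = (0.2250, -0.9744)
θ=283°: |BD| = 9.8235
θ=283°: circle(B,9.00) ∩ circle(D,3.00): a=8.5764, h=2.7285
θ=283°:   candidates: C₊=(8.4885,2.5914) cross=26.804; C₋=(9.0297,-2.8388) cross=-26.804
θ=283°:   branch + wants cross > 0 → take C=(8.4885,2.5914) (cross=26.804)
θ=283°: ex = (C−B)/|BC| = (0.9182,0.3962); ey = (-0.3962,0.9182)
θ=283°: P = B + -1.63·ex + -0.76·ey = (-0.9706,-2.3180)

θ=63°: -0.97 -0.21
θ=88°: -1.41 -0.07
θ=283°: -0.97 -2.32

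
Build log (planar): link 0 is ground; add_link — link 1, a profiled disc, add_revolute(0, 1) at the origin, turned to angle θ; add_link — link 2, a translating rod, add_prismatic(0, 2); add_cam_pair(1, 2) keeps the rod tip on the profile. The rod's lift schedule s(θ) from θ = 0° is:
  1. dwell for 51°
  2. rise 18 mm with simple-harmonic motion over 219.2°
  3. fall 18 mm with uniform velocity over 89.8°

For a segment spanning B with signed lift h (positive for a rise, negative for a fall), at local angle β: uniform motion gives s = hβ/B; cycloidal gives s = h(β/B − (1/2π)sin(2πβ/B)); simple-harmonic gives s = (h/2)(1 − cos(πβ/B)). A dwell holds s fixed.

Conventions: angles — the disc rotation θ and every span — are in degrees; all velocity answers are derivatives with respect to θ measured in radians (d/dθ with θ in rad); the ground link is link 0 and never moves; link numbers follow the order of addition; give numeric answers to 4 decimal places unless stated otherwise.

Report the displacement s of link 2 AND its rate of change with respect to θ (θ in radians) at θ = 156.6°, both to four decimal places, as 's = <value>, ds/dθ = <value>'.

seg 1 [0°–51°] dwell: s stays 0.0000
seg 2 [51°–270.2°] simple-harmonic, h=18: θ=156.6° here. β=105.6, B=219.2. 18/2·(1 − cos(π·0.4818)) = 8.4843 → s = 8.4843
velocity in seg [51°–270.2°] (simple-harmonic), θ in radians: β = 105.6° = 1.8431 rad, B = 219.2° = 3.8258 rad; ds/dθ = (πh/(2B)) sin(πβ/B) = (π·18/(2·3.8258)) sin(π·0.4818) = 7.378370 mm/rad

s = 8.4843, ds/dθ = 7.3784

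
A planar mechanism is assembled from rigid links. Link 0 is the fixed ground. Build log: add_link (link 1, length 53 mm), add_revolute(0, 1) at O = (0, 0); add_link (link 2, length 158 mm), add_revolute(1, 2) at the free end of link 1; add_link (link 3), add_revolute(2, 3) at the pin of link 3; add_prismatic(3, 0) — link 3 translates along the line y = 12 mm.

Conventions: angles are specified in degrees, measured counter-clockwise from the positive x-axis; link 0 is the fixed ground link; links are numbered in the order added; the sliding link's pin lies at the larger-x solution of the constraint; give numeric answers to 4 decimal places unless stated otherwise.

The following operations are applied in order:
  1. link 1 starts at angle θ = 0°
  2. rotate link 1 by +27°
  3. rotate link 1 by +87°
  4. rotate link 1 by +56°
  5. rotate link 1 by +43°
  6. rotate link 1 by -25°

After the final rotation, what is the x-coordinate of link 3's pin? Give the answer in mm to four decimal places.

geometry: r = 53 mm, L = 158 mm, e = 12 mm; θ starts at 0°
rotate link 1 by +27°: θ ← 0° +27° = 27°
rotate link 1 by +87°: θ ← 27° +87° = 114°
rotate link 1 by +56°: θ ← 114° +56° = 170°
rotate link 1 by +43°: θ ← 170° +43° = 213°
rotate link 1 by -25°: θ ← 213° -25° = 188°
crank pin P = (r cos θ, r sin θ) = (-52.484208, -7.376174)
h = r sin θ − e = -7.376174 − 12 = -19.376174
x = r cos θ + √(L² − h²) = -52.484208 + 156.807410 = 104.323202

104.3232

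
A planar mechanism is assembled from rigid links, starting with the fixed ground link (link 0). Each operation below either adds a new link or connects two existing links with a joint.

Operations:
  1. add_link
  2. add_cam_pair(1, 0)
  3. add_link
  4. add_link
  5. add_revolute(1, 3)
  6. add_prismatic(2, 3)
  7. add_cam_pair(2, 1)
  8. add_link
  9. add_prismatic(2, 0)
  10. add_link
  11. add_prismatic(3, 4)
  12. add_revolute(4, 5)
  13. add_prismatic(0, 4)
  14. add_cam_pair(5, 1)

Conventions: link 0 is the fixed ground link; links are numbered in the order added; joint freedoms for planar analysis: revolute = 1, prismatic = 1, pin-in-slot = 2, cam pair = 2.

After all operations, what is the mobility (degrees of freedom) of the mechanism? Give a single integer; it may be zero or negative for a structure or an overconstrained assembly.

(L,J1,J2)=(1,0,0); link0 fixed
link1: (2,0,0)
C 1-0 [J2]: (2,0,1)
link2: (3,0,1)
link3: (4,0,1)
R 1-3 [J1]: (4,1,1)
P 2-3 [J1]: (4,2,1)
C 2-1 [J2]: (4,2,2)
link4: (5,2,2)
P 2-0 [J1]: (5,3,2)
link5: (6,3,2)
P 3-4 [J1]: (6,4,2)
R 4-5 [J1]: (6,5,2)
P 0-4 [J1]: (6,6,2)
C 5-1 [J2]: (6,6,3)
Grübler: 3·5 − 2·6 − 3 = 0

M = 0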